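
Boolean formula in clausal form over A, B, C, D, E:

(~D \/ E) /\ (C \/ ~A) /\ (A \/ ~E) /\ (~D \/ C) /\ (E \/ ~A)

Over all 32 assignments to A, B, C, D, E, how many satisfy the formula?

8

Split on A, then E.
  A=T, E=T: remaining (B,C,D) ∈ {(F,T,F); (F,T,T); (T,T,F); (T,T,T)} — 4.
  A=T, E=F: a clause becomes empty — 0.
  A=F, E=T: a clause becomes empty — 0.
  A=F, E=F: remaining (B,C,D) ∈ {(F,F,F); (F,T,F); (T,F,F); (T,T,F)} — 4.
Total: 4 + 0 + 0 + 4 = 8.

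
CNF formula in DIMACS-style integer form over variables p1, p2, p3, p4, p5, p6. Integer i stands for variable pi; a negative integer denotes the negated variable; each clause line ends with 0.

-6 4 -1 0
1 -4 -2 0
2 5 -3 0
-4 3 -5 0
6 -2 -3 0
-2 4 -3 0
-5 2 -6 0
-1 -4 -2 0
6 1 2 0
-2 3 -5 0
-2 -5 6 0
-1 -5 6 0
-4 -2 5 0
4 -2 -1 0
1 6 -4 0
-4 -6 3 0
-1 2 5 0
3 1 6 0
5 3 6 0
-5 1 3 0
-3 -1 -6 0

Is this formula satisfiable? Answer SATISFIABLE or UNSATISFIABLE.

SATISFIABLE

Set p1 = False and propagate.
Try p2 = True.
  then p4 is forced to False.
  then p3 is forced to False.
  then p5 is forced to False.
  then p6 is forced to True.
So p1=False, p2=True, p3=False, p4=False, p5=False, p6=True is a satisfying assignment.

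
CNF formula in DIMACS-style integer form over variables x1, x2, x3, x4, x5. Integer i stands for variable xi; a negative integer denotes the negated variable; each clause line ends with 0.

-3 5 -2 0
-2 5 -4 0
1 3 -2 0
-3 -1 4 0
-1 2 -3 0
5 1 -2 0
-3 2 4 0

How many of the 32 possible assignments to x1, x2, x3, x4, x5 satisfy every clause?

16

Case analysis on x2 and x3:
  x2=T, x3=T: remaining (x1,x4,x5) ∈ {(F,F,T); (F,T,T); (T,T,T)} — 3.
  x2=T, x3=F: remaining (x1,x4,x5) ∈ {(T,F,F); (T,F,T); (T,T,T)} — 3.
  x2=F, x3=T: remaining (x1,x4,x5) ∈ {(F,T,F); (F,T,T)} — 2.
  x2=F, x3=F: x1, x4, x5 free → 2^3 = 8.
Total: 3 + 3 + 2 + 8 = 16.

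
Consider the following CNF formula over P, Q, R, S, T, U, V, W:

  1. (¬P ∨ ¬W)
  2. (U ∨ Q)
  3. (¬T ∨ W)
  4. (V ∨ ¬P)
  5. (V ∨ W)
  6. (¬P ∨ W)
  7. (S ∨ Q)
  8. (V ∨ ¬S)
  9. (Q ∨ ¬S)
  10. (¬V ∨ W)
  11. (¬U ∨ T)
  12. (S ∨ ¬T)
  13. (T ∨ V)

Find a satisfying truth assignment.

P=F  Q=T  R=T  S=T  T=T  U=F  V=T  W=T

Pure literal: P appears only negated; assign P = False.
Pure literal: Q appears only positively; assign Q = True.
Try S = True.
  then V is forced to True.
  then W is forced to True.
Branch on T: take T = True.
R, U are now unconstrained; take R = True, U = False.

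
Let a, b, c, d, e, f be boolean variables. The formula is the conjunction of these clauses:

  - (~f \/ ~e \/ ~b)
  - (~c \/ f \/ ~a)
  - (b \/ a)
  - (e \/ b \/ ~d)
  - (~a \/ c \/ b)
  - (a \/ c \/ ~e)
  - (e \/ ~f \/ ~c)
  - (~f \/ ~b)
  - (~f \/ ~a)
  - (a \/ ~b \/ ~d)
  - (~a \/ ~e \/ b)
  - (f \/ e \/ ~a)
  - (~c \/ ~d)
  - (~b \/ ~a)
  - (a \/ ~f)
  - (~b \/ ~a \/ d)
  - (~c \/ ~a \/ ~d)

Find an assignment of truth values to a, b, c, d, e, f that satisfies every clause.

a=0, b=1, c=1, d=0, e=0, f=0

Check each clause:
  1. (~e \/ ~b \/ ~f) — ~f is true.
  2. (~c \/ ~a \/ f) — ~a is true.
  3. (b \/ a) — b is true.
  4. (b \/ e \/ ~d) — b is true.
  5. (~a \/ b \/ c) — b is true.
  6. (c \/ ~e \/ a) — c is true.
  7. (e \/ ~f \/ ~c) — ~f is true.
  8. (~b \/ ~f) — ~f is true.
  9. (~f \/ ~a) — ~f is true.
  10. (~b \/ a \/ ~d) — ~d is true.
  11. (b \/ ~e \/ ~a) — b is true.
  12. (e \/ ~a \/ f) — ~a is true.
  13. (~c \/ ~d) — ~d is true.
  14. (~a \/ ~b) — ~a is true.
  15. (~f \/ a) — ~f is true.
  16. (d \/ ~a \/ ~b) — ~a is true.
  17. (~c \/ ~a \/ ~d) — ~d is true.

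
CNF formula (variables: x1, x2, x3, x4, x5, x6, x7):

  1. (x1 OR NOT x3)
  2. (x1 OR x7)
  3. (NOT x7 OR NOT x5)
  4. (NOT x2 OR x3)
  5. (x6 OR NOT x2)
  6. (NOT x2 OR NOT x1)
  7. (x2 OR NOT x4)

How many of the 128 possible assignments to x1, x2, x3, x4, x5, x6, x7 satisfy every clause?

14

Case analysis on x2 and x1:
  x2=T, x1=T: a clause becomes empty — 0.
  x2=T, x1=F: a clause becomes empty — 0.
  x2=F, x1=T: x3, x6 free; 3 ways for (x4,x5,x7) × 2^2 = 12.
  x2=F, x1=F: remaining (x3,x4,x5,x6,x7) ∈ {(F,F,F,F,T); (F,F,F,T,T)} — 2.
Total: 0 + 0 + 12 + 2 = 14.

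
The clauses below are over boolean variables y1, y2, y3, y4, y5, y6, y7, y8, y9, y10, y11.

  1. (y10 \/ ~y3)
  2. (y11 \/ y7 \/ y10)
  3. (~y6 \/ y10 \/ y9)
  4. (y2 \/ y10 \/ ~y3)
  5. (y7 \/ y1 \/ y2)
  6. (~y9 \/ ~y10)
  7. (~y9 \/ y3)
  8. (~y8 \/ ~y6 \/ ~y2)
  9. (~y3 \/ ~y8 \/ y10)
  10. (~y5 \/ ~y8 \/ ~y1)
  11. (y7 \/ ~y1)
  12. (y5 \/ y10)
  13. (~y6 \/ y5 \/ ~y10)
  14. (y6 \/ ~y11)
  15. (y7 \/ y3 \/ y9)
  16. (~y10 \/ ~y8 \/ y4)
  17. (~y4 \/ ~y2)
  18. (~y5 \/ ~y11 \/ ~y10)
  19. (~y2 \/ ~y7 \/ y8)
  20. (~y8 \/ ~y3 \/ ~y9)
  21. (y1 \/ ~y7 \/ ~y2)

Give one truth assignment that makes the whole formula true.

y1=T  y2=F  y3=F  y4=F  y5=T  y6=T  y7=T  y8=F  y9=F  y10=T  y11=F

Check each clause:
  1. (~y3 \/ y10) — y10 is true.
  2. (y11 \/ y10 \/ y7) — y10 is true.
  3. (y9 \/ y10 \/ ~y6) — y10 is true.
  4. (y2 \/ y10 \/ ~y3) — y10 is true.
  5. (y2 \/ y7 \/ y1) — y1 is true.
  6. (~y9 \/ ~y10) — ~y9 is true.
  7. (y3 \/ ~y9) — ~y9 is true.
  8. (~y8 \/ ~y2 \/ ~y6) — ~y8 is true.
  9. (y10 \/ ~y3 \/ ~y8) — ~y8 is true.
  10. (~y1 \/ ~y8 \/ ~y5) — ~y8 is true.
  11. (y7 \/ ~y1) — y7 is true.
  12. (y10 \/ y5) — y10 is true.
  13. (~y10 \/ ~y6 \/ y5) — y5 is true.
  14. (~y11 \/ y6) — ~y11 is true.
  15. (y9 \/ y7 \/ y3) — y7 is true.
  16. (~y10 \/ y4 \/ ~y8) — ~y8 is true.
  17. (~y4 \/ ~y2) — ~y4 is true.
  18. (~y10 \/ ~y11 \/ ~y5) — ~y11 is true.
  19. (~y7 \/ y8 \/ ~y2) — ~y2 is true.
  20. (~y3 \/ ~y9 \/ ~y8) — ~y8 is true.
  21. (~y7 \/ y1 \/ ~y2) — y1 is true.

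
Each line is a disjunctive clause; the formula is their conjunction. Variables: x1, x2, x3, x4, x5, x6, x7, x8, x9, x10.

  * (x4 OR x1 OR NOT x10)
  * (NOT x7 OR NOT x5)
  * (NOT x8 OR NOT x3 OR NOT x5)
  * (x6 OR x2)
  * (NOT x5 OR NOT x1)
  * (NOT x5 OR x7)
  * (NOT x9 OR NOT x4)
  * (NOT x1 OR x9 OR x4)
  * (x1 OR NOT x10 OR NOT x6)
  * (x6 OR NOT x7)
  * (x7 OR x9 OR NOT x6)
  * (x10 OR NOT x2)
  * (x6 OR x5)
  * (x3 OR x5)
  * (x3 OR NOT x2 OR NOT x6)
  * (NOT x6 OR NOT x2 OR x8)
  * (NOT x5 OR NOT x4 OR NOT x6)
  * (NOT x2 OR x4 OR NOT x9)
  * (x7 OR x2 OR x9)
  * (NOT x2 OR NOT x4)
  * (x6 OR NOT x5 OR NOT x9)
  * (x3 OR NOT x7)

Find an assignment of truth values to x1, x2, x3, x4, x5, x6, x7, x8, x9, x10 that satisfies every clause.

x1=True, x2=False, x3=True, x4=False, x5=False, x6=True, x7=False, x8=True, x9=True, x10=True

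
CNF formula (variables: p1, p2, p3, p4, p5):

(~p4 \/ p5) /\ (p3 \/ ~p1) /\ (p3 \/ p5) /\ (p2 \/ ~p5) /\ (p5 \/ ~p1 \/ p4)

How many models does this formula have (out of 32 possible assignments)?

8

Satisfying assignments:
  p1=F p2=F p3=T p4=F p5=F
  p1=F p2=T p3=F p4=F p5=T
  p1=F p2=T p3=F p4=T p5=T
  p1=F p2=T p3=T p4=F p5=F
  p1=F p2=T p3=T p4=F p5=T
  p1=F p2=T p3=T p4=T p5=T
  p1=T p2=T p3=T p4=F p5=T
  p1=T p2=T p3=T p4=T p5=T
That's 8 in total.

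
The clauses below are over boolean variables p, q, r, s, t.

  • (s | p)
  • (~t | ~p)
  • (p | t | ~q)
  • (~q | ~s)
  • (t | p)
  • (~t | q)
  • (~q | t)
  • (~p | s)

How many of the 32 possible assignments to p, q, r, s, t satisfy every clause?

Satisfying assignments:
  p=1 q=0 r=0 s=1 t=0
  p=1 q=0 r=1 s=1 t=0
Count: 2.

2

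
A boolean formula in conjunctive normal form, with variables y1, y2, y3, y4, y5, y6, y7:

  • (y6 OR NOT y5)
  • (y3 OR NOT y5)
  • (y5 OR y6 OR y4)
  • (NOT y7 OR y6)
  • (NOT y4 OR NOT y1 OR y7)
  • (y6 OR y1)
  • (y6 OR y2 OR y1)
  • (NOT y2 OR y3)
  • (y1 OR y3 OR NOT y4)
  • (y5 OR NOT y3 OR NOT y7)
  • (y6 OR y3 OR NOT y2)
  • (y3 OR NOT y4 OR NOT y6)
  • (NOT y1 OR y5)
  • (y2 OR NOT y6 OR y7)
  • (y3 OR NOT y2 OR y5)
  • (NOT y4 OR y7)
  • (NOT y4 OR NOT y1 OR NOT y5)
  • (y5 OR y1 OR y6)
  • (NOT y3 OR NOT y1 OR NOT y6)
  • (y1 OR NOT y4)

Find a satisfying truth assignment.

y1=0, y2=0, y3=1, y4=0, y5=1, y6=1, y7=1

Set y1 = False and propagate.
  then y6 is forced to True.
  then y4 is forced to False.
The remaining clauses are satisfied by y2 = False, y3 = True, y5 = True, y7 = True.
Check each clause:
  1. (NOT y5 OR y6) — y6 is true.
  2. (NOT y5 OR y3) — y3 is true.
  3. (y6 OR y5 OR y4) — y5 is true.
  4. (y6 OR NOT y7) — y6 is true.
  5. (NOT y1 OR y7 OR NOT y4) — NOT y4 is true.
  6. (y1 OR y6) — y6 is true.
  7. (y6 OR y2 OR y1) — y6 is true.
  8. (NOT y2 OR y3) — y3 is true.
  9. (y3 OR NOT y4 OR y1) — y3 is true.
  10. (y5 OR NOT y3 OR NOT y7) — y5 is true.
  11. (y6 OR y3 OR NOT y2) — y3 is true.
  12. (NOT y6 OR NOT y4 OR y3) — y3 is true.
  13. (y5 OR NOT y1) — y5 is true.
  14. (y2 OR NOT y6 OR y7) — y7 is true.
  15. (y5 OR NOT y2 OR y3) — y3 is true.
  16. (y7 OR NOT y4) — NOT y4 is true.
  17. (NOT y5 OR NOT y1 OR NOT y4) — NOT y4 is true.
  18. (y6 OR y5 OR y1) — y5 is true.
  19. (NOT y6 OR NOT y3 OR NOT y1) — NOT y1 is true.
  20. (y1 OR NOT y4) — NOT y4 is true.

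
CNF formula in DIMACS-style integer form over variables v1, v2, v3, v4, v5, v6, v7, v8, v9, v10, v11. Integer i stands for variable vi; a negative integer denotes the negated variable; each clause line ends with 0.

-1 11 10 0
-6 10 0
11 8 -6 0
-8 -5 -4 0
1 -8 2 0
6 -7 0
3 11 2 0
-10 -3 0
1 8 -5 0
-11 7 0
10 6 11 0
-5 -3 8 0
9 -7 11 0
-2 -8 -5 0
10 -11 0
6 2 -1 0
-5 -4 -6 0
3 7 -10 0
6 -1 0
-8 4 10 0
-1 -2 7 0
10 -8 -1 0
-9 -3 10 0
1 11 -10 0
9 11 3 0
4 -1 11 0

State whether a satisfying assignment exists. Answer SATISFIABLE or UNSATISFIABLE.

SATISFIABLE

Pure literal: v5 appears only negated; assign v5 = False.
Try v1 = False.
Try v2 = True.
For the remaining variables, v3 = False, v4 = True, v6 = True, v7 = True, v8 = True, v9 = True, v10 = True, v11 = True works.
So v1=F, v2=T, v3=F, v4=T, v5=F, v6=T, v7=T, v8=T, v9=T, v10=T, v11=T is a satisfying assignment.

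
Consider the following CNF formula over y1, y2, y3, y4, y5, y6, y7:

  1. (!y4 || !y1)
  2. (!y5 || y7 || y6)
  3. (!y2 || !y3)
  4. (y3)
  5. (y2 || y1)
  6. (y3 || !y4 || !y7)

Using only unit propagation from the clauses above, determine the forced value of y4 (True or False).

(y3) stands alone — y3 = True.
From (!y2 || !y3) and y3 = True: y2 = False.
From (y2 || y1) and y2 = False: y1 = True.
(!y4 || !y1): since y1 = True, the clause reduces to (!y4). y4 = False.

False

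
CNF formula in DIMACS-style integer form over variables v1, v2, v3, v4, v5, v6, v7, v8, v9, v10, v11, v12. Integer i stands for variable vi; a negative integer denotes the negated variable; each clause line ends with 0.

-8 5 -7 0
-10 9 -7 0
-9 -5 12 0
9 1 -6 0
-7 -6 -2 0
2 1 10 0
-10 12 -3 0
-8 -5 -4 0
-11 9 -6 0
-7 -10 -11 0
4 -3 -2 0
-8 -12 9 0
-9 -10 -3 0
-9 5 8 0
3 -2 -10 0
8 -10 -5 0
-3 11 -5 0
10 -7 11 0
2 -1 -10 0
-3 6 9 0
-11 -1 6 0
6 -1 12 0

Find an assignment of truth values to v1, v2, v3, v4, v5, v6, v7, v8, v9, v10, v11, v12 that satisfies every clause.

v1=0, v2=1, v3=0, v4=0, v5=0, v6=1, v7=0, v8=1, v9=1, v10=0, v11=0, v12=1

Check each clause:
  1. (NOT v8 OR v5 OR NOT v7) — NOT v7 is true.
  2. (NOT v10 OR v9 OR NOT v7) — NOT v7 is true.
  3. (NOT v5 OR NOT v9 OR v12) — NOT v5 is true.
  4. (NOT v6 OR v9 OR v1) — v9 is true.
  5. (NOT v2 OR NOT v6 OR NOT v7) — NOT v7 is true.
  6. (v2 OR v1 OR v10) — v2 is true.
  7. (NOT v10 OR NOT v3 OR v12) — v12 is true.
  8. (NOT v4 OR NOT v5 OR NOT v8) — NOT v5 is true.
  9. (NOT v11 OR v9 OR NOT v6) — v9 is true.
  10. (NOT v7 OR NOT v11 OR NOT v10) — NOT v7 is true.
  11. (NOT v3 OR NOT v2 OR v4) — NOT v3 is true.
  12. (NOT v8 OR NOT v12 OR v9) — v9 is true.
  13. (NOT v3 OR NOT v9 OR NOT v10) — NOT v3 is true.
  14. (NOT v9 OR v8 OR v5) — v8 is true.
  15. (NOT v10 OR v3 OR NOT v2) — NOT v10 is true.
  16. (NOT v10 OR v8 OR NOT v5) — v8 is true.
  17. (v11 OR NOT v3 OR NOT v5) — NOT v3 is true.
  18. (v10 OR NOT v7 OR v11) — NOT v7 is true.
  19. (NOT v1 OR v2 OR NOT v10) — v2 is true.
  20. (v9 OR v6 OR NOT v3) — v9 is true.
  21. (v6 OR NOT v1 OR NOT v11) — NOT v11 is true.
  22. (v6 OR v12 OR NOT v1) — v12 is true.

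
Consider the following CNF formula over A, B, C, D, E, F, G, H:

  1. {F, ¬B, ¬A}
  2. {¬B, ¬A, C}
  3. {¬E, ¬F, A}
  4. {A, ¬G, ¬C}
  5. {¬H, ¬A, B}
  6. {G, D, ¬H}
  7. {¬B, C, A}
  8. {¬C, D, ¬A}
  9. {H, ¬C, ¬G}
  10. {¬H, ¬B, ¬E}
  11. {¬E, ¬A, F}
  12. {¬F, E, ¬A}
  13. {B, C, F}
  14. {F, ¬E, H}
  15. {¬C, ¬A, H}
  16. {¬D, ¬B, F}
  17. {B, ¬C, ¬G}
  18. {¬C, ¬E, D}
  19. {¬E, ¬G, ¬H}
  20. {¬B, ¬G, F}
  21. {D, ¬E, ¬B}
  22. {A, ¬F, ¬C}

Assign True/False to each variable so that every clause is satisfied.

A = F  B = F  C = F  D = F  E = F  F = T  G = T  H = F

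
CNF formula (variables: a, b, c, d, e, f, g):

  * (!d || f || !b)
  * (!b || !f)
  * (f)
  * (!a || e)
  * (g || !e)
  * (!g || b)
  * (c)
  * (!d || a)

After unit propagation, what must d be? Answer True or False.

False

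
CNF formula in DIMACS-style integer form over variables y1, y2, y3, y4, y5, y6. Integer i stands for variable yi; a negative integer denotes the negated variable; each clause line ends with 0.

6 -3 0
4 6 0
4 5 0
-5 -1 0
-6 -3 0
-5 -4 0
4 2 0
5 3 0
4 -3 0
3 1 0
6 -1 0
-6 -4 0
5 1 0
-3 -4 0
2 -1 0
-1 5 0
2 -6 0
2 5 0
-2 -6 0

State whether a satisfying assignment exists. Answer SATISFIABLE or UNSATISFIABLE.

UNSATISFIABLE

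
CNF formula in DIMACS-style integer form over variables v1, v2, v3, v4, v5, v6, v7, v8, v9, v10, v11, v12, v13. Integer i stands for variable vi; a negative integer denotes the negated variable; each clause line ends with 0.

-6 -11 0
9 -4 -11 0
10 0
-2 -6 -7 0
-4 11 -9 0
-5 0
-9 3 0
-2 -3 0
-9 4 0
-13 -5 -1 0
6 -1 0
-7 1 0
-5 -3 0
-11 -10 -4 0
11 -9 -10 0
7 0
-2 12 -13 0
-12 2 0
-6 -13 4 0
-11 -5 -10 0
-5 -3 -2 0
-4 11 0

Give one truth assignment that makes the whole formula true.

Unit propagation: (v10) forces v10 = True.
The clause (!v5) is unit: v5 must be False.
The clause (v7) is unit: v7 must be True.
The clause (v1) is unit: v1 must be True.
The clause (v6) is unit: v6 must be True.
The clause (!v11) is unit: v11 must be False.
(!v2) is a unit clause, so v2 = False.
(!v9) is a unit clause, so v9 = False.
(!v12) is a unit clause, so v12 = False.
(!v4) is a unit clause, so v4 = False.
(!v13) is a unit clause, so v13 = False.
v3, v8 are now unconstrained; take v3 = True, v8 = False.
Check each clause:
  1. (!v6 || !v11) — !v11 is true.
  2. (v9 || !v4 || !v11) — !v4 is true.
  3. (v10) — v10 is true.
  4. (!v7 || !v2 || !v6) — !v2 is true.
  5. (!v4 || !v9 || v11) — !v4 is true.
  6. (!v5) — !v5 is true.
  7. (!v9 || v3) — v3 is true.
  8. (!v3 || !v2) — !v2 is true.
  9. (v4 || !v9) — !v9 is true.
  10. (!v5 || !v1 || !v13) — !v5 is true.
  11. (!v1 || v6) — v6 is true.
  12. (v1 || !v7) — v1 is true.
  13. (!v3 || !v5) — !v5 is true.
  14. (!v11 || !v4 || !v10) — !v4 is true.
  15. (v11 || !v9 || !v10) — !v9 is true.
  16. (v7) — v7 is true.
  17. (!v2 || v12 || !v13) — !v13 is true.
  18. (!v12 || v2) — !v12 is true.
  19. (!v6 || !v13 || v4) — !v13 is true.
  20. (!v11 || !v10 || !v5) — !v5 is true.
  21. (!v3 || !v5 || !v2) — !v5 is true.
  22. (!v4 || v11) — !v4 is true.

v1=True, v2=False, v3=True, v4=False, v5=False, v6=True, v7=True, v8=False, v9=False, v10=True, v11=False, v12=False, v13=False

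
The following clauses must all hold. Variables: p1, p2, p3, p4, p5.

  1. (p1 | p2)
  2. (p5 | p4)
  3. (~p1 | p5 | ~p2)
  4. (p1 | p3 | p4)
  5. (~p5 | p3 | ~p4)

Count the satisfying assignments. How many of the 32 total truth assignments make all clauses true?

12

Case analysis on p1 and p4:
  p1=1, p4=1: remaining (p2,p3,p5) ∈ {(0,0,0); (0,1,0); (0,1,1); (1,1,1)} — 4.
  p1=1, p4=0: remaining (p2,p3,p5) ∈ {(0,0,1); (0,1,1); (1,0,1); (1,1,1)} — 4.
  p1=0, p4=1: remaining (p2,p3,p5) ∈ {(1,0,0); (1,1,0); (1,1,1)} — 3.
  p1=0, p4=0: remaining (p2,p3,p5) ∈ {(1,1,1)} — 1.
Total: 4 + 4 + 3 + 1 = 12.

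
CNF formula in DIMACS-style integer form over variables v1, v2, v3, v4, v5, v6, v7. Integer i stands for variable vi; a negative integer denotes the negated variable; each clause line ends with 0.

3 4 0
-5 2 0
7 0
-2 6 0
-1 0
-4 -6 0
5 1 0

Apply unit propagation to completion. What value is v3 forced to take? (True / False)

True

(v7) is a unit clause: v7 = True.
(!v1) stands alone — v1 = False.
In (v5 || v1), v1 is now false; v5 must hold, so v5 = True.
(v2 || !v5): since v5 = True, the clause reduces to (v2). v2 = True.
(v6 || !v2): since v2 = True, the clause reduces to (v6). v6 = True.
(!v6 || !v4) with v6 = True leaves only !v4, so v4 = False.
(v4 || v3) with v4 = False leaves only v3, so v3 = True.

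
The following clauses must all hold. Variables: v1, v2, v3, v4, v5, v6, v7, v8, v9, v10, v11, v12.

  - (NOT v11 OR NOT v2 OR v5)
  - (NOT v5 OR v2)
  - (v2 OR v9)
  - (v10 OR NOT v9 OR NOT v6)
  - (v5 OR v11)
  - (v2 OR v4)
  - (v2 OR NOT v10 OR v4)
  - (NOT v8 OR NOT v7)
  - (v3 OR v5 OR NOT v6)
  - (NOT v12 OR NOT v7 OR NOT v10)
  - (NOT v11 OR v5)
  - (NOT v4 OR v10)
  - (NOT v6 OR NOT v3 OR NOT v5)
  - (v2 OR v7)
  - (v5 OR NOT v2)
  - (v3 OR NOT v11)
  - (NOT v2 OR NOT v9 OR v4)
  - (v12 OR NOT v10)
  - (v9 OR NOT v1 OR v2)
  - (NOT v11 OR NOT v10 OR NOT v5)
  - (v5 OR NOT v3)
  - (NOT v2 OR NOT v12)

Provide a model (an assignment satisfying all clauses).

Pure literal: v6 appears only negated; assign v6 = False.
Pure literal: v8 appears only negated; assign v8 = False.
Branch on v1: take v1 = True.
Set v2 = True and propagate.
  then v5 is forced to True.
  then v12 is forced to False.
  then v10 is forced to False.
  then v4 is forced to False.
  then v9 is forced to False.
For the remaining variables, v3 = True, v7 = False, v11 = False works.
Every clause has at least one true literal under this assignment.

v1=True, v2=True, v3=True, v4=False, v5=True, v6=False, v7=False, v8=False, v9=False, v10=False, v11=False, v12=False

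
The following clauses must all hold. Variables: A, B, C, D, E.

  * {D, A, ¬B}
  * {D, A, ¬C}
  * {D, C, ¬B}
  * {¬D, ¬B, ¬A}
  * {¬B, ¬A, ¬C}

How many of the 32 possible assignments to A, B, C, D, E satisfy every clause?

18

Split on A, then B.
  A=1, B=1: a clause becomes empty — 0.
  A=1, B=0: C, D, E free → 2^3 = 8.
  A=0, B=1: remaining (C,D,E) ∈ {(0,1,0); (0,1,1); (1,1,0); (1,1,1)} — 4.
  A=0, B=0: E free; 3 ways for (C,D) × 2^1 = 6.
Total: 0 + 8 + 4 + 6 = 18.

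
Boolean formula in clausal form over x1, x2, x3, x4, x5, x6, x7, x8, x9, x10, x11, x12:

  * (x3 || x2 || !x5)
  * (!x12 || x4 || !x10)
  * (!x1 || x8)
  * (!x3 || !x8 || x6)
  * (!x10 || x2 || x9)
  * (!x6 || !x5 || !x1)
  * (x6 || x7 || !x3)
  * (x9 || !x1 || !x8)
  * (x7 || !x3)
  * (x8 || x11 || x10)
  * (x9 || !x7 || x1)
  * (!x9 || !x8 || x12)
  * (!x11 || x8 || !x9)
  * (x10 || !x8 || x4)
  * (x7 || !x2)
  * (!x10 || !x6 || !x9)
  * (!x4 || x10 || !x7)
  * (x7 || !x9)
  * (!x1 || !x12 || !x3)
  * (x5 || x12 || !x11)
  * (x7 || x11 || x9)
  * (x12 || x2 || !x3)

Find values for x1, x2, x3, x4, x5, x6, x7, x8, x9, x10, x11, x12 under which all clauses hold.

x1=T, x2=T, x3=F, x4=T, x5=T, x6=F, x7=T, x8=T, x9=T, x10=T, x11=T, x12=T

Check each clause:
  1. (x2 || !x5 || x3) — x2 is true.
  2. (x4 || !x10 || !x12) — x4 is true.
  3. (!x1 || x8) — x8 is true.
  4. (!x8 || x6 || !x3) — !x3 is true.
  5. (!x10 || x9 || x2) — x9 is true.
  6. (!x5 || !x6 || !x1) — !x6 is true.
  7. (x6 || x7 || !x3) — !x3 is true.
  8. (!x8 || !x1 || x9) — x9 is true.
  9. (x7 || !x3) — !x3 is true.
  10. (x8 || x11 || x10) — x8 is true.
  11. (x9 || x1 || !x7) — x9 is true.
  12. (!x9 || x12 || !x8) — x12 is true.
  13. (!x11 || x8 || !x9) — x8 is true.
  14. (x10 || !x8 || x4) — x10 is true.
  15. (!x2 || x7) — x7 is true.
  16. (!x10 || !x9 || !x6) — !x6 is true.
  17. (x10 || !x4 || !x7) — x10 is true.
  18. (x7 || !x9) — x7 is true.
  19. (!x1 || !x3 || !x12) — !x3 is true.
  20. (!x11 || x12 || x5) — x5 is true.
  21. (x9 || x11 || x7) — x9 is true.
  22. (!x3 || x12 || x2) — x2 is true.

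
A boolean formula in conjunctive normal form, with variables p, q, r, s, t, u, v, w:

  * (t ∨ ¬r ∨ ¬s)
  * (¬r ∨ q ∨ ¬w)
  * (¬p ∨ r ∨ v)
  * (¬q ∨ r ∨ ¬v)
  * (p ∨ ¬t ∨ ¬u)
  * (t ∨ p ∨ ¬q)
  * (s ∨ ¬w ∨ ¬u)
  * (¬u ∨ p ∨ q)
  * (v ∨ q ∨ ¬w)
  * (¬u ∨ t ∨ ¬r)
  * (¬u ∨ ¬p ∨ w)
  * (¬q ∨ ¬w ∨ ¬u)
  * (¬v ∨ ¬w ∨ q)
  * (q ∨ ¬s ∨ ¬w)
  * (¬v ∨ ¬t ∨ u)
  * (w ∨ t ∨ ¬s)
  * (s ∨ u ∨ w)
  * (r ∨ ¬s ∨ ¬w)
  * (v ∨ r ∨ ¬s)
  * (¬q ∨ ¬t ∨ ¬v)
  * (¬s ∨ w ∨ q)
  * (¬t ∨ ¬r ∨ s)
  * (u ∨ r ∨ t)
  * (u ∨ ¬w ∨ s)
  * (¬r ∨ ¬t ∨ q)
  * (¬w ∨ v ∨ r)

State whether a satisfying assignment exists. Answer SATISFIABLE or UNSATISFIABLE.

SATISFIABLE

Set p = False and propagate.
Set q = True and propagate.
  then t is forced to True.
  then u is forced to False.
  then v is forced to False.
For the remaining variables, r = True, s = True, w = False works.
So p = F, q = T, r = T, s = T, t = T, u = F, v = F, w = F is a satisfying assignment.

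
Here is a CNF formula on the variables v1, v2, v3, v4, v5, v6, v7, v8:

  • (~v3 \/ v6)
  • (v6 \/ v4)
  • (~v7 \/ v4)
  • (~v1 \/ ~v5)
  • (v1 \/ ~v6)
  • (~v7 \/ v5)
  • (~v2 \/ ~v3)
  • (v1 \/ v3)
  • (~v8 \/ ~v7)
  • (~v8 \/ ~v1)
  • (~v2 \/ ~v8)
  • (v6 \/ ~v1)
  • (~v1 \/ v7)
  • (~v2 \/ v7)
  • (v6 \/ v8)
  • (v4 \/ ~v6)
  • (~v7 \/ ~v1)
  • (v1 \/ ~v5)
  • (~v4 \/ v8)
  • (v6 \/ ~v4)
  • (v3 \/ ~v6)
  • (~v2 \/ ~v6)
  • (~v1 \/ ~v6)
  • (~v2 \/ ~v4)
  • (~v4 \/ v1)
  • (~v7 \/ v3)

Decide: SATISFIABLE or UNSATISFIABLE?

UNSATISFIABLE

v1 = True:
  propagation gives v5=False, v7=False; an empty clause results — contradiction.
v1 = False:
  propagation gives v6=False, v3=False; an empty clause results — contradiction.
Every branch closes, so no satisfying assignment exists.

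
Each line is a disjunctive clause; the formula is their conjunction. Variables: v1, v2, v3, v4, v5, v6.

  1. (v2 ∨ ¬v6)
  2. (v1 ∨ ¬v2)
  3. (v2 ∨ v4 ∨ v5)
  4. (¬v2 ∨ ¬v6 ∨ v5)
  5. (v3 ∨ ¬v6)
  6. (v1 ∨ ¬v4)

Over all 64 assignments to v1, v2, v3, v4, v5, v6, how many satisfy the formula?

18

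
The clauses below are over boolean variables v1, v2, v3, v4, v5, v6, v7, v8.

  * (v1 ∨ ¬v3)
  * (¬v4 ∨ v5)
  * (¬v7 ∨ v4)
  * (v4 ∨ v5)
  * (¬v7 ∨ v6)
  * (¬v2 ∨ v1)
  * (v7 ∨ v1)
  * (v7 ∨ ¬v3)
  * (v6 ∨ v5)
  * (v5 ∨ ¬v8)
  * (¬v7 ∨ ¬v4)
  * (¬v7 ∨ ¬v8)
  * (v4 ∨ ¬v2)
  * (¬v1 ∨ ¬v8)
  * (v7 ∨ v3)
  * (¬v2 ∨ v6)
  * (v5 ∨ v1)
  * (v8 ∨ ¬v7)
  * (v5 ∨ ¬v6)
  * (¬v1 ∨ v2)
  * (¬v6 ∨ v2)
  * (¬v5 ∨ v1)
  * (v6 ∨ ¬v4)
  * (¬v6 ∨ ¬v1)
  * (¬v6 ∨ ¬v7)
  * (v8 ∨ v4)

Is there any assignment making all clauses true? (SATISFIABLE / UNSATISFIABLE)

v7 = True:
  propagation gives v4=True; an empty clause results — contradiction.
v7 = False:
  propagation gives v1=True, v3=False; an empty clause results — contradiction.
Every branch closes, so no satisfying assignment exists.

UNSATISFIABLE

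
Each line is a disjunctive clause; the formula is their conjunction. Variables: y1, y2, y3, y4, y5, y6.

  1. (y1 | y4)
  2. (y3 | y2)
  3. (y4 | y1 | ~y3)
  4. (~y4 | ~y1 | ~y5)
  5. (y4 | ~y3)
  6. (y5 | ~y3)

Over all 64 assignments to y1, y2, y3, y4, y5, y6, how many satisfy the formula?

14

Split on y3, then y4.
  y3=1, y4=1: remaining (y1,y2,y5,y6) ∈ {(0,0,1,0); (0,0,1,1); (0,1,1,0); (0,1,1,1)} — 4.
  y3=1, y4=0: a clause becomes empty — 0.
  y3=0, y4=1: y6 free; 3 ways for (y1,y2,y5) × 2^1 = 6.
  y3=0, y4=0: remaining (y1,y2,y5,y6) ∈ {(1,1,0,0); (1,1,0,1); (1,1,1,0); (1,1,1,1)} — 4.
Total: 4 + 0 + 6 + 4 = 14.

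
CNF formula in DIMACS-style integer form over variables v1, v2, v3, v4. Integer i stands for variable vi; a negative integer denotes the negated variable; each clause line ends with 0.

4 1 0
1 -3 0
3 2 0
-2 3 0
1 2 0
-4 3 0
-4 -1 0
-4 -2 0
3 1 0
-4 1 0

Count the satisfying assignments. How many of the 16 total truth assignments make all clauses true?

Satisfying assignments:
  v1=T v2=F v3=T v4=F
  v1=T v2=T v3=T v4=F
Count: 2.

2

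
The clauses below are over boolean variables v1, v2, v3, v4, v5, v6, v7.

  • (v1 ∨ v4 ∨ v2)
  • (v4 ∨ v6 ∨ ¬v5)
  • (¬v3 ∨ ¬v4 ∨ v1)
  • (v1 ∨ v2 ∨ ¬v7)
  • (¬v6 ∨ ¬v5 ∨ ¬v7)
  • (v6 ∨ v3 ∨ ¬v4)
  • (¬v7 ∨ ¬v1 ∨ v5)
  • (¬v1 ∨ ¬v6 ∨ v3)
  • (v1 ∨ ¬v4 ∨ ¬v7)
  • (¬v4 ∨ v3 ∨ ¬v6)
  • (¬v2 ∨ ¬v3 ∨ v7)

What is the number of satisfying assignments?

Split on v1, then v4.
  v1=T, v4=T: 6 of the 32 assignments to (v2,v3,v5,v6,v7) work.
  v1=T, v4=F: 5 of the 32 assignments to (v2,v3,v5,v6,v7) work.
  v1=F, v4=T: a clause becomes empty — 0.
  v1=F, v4=F: 7 of the 32 assignments to (v2,v3,v5,v6,v7) work.
Total: 6 + 5 + 0 + 7 = 18.

18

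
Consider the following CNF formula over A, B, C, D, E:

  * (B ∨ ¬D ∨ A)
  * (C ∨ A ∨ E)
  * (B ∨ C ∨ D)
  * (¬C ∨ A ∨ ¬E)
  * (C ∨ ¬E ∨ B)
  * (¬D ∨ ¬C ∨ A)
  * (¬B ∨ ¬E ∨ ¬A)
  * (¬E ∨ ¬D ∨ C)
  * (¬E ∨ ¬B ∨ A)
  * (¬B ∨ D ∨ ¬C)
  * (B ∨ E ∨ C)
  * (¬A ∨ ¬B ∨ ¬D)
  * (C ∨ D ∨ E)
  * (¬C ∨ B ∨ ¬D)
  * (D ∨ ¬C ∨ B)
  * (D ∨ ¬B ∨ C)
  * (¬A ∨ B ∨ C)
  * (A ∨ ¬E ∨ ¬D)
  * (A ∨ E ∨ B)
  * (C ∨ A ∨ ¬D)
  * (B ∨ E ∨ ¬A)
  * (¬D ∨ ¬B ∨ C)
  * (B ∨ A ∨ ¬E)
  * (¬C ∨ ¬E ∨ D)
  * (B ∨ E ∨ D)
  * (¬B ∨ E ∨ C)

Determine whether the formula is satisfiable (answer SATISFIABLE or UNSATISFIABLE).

UNSATISFIABLE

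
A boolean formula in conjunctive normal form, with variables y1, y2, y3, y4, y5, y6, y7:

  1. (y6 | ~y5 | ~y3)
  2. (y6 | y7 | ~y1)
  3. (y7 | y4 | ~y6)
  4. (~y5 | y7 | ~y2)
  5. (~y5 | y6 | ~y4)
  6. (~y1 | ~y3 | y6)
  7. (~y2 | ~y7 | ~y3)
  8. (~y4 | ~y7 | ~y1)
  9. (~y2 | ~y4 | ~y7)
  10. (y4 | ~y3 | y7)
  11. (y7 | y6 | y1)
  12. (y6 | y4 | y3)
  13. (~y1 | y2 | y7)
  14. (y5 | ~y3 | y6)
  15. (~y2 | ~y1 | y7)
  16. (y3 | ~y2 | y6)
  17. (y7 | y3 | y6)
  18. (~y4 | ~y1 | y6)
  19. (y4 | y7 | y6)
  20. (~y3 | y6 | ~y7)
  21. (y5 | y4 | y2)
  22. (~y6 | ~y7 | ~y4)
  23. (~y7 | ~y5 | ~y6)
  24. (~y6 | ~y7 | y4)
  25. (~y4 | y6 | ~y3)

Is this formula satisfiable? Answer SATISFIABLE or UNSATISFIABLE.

Branch on y1: take y1 = False.
Try y2 = False.
Try y3 = True.
The remaining clauses are satisfied by y4 = True, y5 = False, y6 = True, y7 = False.
So y1=False, y2=False, y3=True, y4=True, y5=False, y6=True, y7=False is a satisfying assignment.

SATISFIABLE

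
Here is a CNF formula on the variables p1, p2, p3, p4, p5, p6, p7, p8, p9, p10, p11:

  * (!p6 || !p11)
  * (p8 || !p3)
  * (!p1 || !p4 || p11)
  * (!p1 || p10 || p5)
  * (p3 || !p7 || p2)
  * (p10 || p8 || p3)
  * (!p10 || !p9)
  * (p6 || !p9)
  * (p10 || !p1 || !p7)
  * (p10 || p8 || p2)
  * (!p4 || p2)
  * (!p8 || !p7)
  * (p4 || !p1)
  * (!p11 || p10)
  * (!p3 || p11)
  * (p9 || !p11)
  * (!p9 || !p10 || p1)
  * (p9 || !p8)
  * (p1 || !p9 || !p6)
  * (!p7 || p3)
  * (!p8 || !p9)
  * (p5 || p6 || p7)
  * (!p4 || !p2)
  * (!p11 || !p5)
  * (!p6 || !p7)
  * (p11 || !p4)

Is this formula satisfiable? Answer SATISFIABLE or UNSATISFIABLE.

Try p1 = False.
For the remaining variables, p2 = False, p3 = False, p4 = False, p5 = False, p6 = True, p7 = False, p8 = False, p9 = False, p10 = True, p11 = False works.
So p1=F  p2=F  p3=F  p4=F  p5=F  p6=T  p7=F  p8=F  p9=F  p10=T  p11=F is a satisfying assignment.

SATISFIABLE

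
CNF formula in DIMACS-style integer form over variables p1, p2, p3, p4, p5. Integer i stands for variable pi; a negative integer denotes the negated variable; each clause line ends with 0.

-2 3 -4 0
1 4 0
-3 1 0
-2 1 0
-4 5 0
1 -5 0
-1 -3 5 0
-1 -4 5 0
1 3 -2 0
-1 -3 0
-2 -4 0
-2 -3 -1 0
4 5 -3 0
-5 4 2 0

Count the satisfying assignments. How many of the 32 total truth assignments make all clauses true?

4

Satisfying assignments:
  p1=1 p2=0 p3=0 p4=0 p5=0
  p1=1 p2=0 p3=0 p4=1 p5=1
  p1=1 p2=1 p3=0 p4=0 p5=0
  p1=1 p2=1 p3=0 p4=0 p5=1
That's 4 in total.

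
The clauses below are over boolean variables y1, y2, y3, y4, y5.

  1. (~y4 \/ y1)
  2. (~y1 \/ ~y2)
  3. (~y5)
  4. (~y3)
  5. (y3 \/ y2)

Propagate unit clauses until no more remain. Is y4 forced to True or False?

(~y5) stands alone — y5 = False.
(~y3) is a unit clause: y3 = False.
In (y2 \/ y3), y3 is now false; y2 must hold, so y2 = True.
In (~y1 \/ ~y2), ~y2 is now false; ~y1 must hold, so y1 = False.
From (~y4 \/ y1) and y1 = False: y4 = False.

False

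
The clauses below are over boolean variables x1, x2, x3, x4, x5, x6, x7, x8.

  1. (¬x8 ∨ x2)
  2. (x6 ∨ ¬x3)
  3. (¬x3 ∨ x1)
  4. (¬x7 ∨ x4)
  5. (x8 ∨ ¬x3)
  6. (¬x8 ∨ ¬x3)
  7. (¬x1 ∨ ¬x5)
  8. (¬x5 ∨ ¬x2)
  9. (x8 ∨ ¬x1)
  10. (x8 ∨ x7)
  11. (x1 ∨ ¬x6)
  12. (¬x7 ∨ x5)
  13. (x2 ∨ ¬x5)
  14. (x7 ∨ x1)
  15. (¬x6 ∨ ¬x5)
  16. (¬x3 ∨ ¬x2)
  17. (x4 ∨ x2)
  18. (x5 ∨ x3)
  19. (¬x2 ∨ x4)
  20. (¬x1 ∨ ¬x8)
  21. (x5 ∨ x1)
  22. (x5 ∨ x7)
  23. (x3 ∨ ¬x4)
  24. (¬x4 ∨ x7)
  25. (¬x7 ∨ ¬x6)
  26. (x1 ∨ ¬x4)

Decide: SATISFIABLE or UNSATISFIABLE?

x1 = True:
  propagation gives x5=False, x8=True; an empty clause results — contradiction.
x1 = False:
  propagation gives x3=False, x6=False, x7=True, x4=True; an empty clause results — contradiction.
Every branch closes, so no satisfying assignment exists.

UNSATISFIABLE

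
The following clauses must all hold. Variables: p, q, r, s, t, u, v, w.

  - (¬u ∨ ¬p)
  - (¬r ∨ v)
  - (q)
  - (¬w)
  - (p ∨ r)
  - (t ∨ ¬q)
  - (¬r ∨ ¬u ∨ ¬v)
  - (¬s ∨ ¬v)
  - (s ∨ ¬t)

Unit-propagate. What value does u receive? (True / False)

False

Unit clause (q) sets q = True.
(¬w) is a unit clause: w = False.
From (t ∨ ¬q) and q = True: t = True.
In (¬t ∨ s), ¬t is now false; s must hold, so s = True.
(¬s ∨ ¬v) with s = True leaves only ¬v, so v = False.
(v ∨ ¬r) with v = False leaves only ¬r, so r = False.
(r ∨ p): since r = False, the clause reduces to (p). p = True.
(¬p ∨ ¬u) with p = True leaves only ¬u, so u = False.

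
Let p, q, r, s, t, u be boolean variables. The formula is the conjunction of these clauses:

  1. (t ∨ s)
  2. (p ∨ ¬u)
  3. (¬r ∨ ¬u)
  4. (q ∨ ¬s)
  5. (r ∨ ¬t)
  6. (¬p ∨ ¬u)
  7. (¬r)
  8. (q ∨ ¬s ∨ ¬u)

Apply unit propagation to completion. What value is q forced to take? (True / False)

(¬r) is a unit clause: r = False.
(r ∨ ¬t): since r = False, the clause reduces to (¬t). t = False.
In (t ∨ s), t is now false; s must hold, so s = True.
(q ∨ ¬s) with s = True leaves only q, so q = True.

True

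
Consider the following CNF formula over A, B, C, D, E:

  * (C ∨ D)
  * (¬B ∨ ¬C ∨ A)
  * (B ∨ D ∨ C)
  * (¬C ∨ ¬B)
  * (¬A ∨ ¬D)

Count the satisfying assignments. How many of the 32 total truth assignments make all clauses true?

10

Case analysis on C and B:
  C=T, B=T: a clause becomes empty — 0.
  C=T, B=F: E free; 3 ways for (A,D) × 2^1 = 6.
  C=F, B=T: remaining (A,D,E) ∈ {(F,T,F); (F,T,T)} — 2.
  C=F, B=F: remaining (A,D,E) ∈ {(F,T,F); (F,T,T)} — 2.
Total: 0 + 6 + 2 + 2 = 10.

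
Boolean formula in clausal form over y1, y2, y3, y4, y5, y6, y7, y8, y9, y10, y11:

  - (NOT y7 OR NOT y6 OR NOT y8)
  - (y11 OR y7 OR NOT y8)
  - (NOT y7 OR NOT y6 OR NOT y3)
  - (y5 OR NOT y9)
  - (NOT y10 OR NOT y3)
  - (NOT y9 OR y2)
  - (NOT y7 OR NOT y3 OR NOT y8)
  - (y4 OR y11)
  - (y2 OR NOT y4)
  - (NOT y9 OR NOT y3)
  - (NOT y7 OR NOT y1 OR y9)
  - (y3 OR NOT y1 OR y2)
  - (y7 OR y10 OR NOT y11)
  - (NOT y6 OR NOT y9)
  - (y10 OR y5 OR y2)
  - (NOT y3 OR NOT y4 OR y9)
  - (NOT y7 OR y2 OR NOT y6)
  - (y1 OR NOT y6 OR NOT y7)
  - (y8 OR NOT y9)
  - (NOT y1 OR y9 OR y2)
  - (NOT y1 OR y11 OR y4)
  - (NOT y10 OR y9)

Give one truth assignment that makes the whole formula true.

y1=F  y2=T  y3=F  y4=T  y5=F  y6=F  y7=T  y8=T  y9=F  y10=F  y11=F

y2 occurs only positively in the remaining clauses — set y2 = True.
Pure literal: y6 appears only negated; assign y6 = False.
Try y1 = False.
For the remaining variables, y3 = False, y4 = True, y5 = False, y7 = True, y8 = True, y9 = False, y10 = False, y11 = False works.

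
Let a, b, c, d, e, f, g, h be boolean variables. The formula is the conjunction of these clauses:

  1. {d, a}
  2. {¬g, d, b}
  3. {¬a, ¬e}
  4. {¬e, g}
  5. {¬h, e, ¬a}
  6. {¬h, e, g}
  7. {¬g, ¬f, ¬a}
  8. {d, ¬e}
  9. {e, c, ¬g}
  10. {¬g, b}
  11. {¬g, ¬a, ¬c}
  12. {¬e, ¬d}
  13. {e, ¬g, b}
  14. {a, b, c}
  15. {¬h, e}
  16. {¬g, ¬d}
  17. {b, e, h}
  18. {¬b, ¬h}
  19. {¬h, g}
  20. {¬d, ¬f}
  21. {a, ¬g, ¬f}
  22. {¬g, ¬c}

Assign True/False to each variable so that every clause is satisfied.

a = True, b = True, c = False, d = False, e = False, f = True, g = False, h = False

Set a = True and propagate.
  then e is forced to False.
  then h is forced to False.
  then b is forced to True.
The remaining clauses are satisfied by c = False, d = False, f = True, g = False.
Every clause has at least one true literal under this assignment.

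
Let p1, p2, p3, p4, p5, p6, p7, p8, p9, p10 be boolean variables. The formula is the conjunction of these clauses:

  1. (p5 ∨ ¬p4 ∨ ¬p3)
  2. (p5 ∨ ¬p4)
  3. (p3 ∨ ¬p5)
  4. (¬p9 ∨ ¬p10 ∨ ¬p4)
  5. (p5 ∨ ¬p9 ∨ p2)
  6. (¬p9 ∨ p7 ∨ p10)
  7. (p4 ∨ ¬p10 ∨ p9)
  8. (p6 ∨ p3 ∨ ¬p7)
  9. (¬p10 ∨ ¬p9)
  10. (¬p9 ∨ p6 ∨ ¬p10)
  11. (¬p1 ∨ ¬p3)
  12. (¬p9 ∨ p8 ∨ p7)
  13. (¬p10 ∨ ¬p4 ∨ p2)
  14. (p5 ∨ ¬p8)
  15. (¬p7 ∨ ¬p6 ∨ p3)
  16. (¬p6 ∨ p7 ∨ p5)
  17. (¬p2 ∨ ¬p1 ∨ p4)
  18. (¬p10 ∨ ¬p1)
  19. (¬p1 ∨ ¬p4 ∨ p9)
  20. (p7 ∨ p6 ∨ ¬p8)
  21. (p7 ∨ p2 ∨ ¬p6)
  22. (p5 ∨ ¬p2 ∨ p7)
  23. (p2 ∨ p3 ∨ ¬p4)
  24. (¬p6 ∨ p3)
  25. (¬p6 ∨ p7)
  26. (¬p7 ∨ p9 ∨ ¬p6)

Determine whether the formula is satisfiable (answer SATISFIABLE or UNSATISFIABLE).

SATISFIABLE

Pure literal: p1 appears only negated; assign p1 = False.
Set p2 = True and propagate.
The remaining clauses are satisfied by p3 = True, p4 = True, p5 = True, p6 = True, p7 = True, p8 = True, p9 = True, p10 = False.
Every clause has at least one true literal under this assignment.
So p1=F, p2=T, p3=T, p4=T, p5=T, p6=T, p7=T, p8=T, p9=T, p10=F is a satisfying assignment.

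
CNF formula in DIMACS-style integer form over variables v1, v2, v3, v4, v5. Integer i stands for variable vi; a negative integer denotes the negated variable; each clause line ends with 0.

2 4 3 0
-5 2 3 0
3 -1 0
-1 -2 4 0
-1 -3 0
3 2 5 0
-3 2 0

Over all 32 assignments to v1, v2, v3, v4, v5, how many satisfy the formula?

8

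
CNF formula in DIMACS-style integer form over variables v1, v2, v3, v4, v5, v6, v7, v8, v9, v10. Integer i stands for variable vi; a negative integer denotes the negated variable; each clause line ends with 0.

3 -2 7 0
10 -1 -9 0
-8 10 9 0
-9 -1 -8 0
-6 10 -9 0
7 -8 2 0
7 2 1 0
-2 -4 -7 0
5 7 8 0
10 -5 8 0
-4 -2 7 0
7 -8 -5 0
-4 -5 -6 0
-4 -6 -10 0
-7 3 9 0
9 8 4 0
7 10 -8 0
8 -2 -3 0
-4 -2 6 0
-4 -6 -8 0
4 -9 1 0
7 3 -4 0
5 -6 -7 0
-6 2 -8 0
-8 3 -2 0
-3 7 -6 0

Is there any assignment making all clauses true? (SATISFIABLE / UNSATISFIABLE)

Set v1 = True and propagate.
Try v2 = True.
Branch on v3: take v3 = True.
  then v8 is forced to True.
  then v9 is forced to False.
  then v10 is forced to True.
The remaining clauses are satisfied by v4 = False, v5 = True, v6 = True, v7 = True.
So v1=True  v2=True  v3=True  v4=False  v5=True  v6=True  v7=True  v8=True  v9=False  v10=True is a satisfying assignment.

SATISFIABLE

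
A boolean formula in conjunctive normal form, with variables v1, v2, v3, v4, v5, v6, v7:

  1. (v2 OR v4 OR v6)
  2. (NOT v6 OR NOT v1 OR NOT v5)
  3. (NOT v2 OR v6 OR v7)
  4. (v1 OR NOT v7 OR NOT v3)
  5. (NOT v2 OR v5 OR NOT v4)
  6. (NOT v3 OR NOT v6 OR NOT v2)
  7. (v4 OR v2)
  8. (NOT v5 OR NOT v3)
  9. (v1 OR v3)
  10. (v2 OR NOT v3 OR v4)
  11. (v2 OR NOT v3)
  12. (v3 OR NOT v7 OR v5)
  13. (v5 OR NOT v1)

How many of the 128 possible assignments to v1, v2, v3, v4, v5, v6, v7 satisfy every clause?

4

Satisfying assignments:
  v1=1 v2=0 v3=0 v4=1 v5=1 v6=0 v7=0
  v1=1 v2=0 v3=0 v4=1 v5=1 v6=0 v7=1
  v1=1 v2=1 v3=0 v4=0 v5=1 v6=0 v7=1
  v1=1 v2=1 v3=0 v4=1 v5=1 v6=0 v7=1
Count: 4.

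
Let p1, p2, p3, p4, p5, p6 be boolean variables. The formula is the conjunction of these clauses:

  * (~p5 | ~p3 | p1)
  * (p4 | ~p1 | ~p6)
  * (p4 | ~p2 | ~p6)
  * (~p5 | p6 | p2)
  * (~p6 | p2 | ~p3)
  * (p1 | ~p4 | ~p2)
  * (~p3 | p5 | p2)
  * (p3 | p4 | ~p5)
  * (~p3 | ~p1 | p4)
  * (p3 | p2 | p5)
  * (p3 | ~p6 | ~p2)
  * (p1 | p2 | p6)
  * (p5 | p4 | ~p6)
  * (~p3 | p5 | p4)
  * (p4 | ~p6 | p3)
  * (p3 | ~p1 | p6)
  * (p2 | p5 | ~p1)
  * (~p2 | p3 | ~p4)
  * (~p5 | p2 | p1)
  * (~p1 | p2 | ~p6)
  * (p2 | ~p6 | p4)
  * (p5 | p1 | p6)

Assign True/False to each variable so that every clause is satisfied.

Branch on p1: take p1 = True.
Set p2 = True and propagate.
Set p3 = True and propagate.
  then p4 is forced to True.
p5, p6 are now unconstrained; take p5 = True, p6 = True.

p1=T, p2=T, p3=T, p4=T, p5=T, p6=T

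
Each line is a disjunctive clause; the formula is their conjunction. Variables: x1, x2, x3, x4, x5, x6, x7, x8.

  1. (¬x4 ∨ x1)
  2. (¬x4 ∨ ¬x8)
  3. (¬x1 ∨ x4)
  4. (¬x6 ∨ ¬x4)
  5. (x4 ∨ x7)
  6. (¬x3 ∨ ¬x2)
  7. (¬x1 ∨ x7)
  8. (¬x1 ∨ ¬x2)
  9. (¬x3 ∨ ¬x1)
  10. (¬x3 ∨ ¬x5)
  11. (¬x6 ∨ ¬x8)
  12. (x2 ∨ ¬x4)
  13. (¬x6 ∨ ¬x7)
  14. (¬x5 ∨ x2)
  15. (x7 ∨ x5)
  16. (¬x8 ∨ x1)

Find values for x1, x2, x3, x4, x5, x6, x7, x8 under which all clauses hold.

x1 = 0, x2 = 0, x3 = 1, x4 = 0, x5 = 0, x6 = 0, x7 = 1, x8 = 0

Check each clause:
  1. (¬x4 ∨ x1) — ¬x4 is true.
  2. (¬x8 ∨ ¬x4) — ¬x8 is true.
  3. (x4 ∨ ¬x1) — ¬x1 is true.
  4. (¬x6 ∨ ¬x4) — ¬x6 is true.
  5. (x4 ∨ x7) — x7 is true.
  6. (¬x3 ∨ ¬x2) — ¬x2 is true.
  7. (x7 ∨ ¬x1) — ¬x1 is true.
  8. (¬x2 ∨ ¬x1) — ¬x1 is true.
  9. (¬x3 ∨ ¬x1) — ¬x1 is true.
  10. (¬x5 ∨ ¬x3) — ¬x5 is true.
  11. (¬x8 ∨ ¬x6) — ¬x8 is true.
  12. (¬x4 ∨ x2) — ¬x4 is true.
  13. (¬x6 ∨ ¬x7) — ¬x6 is true.
  14. (x2 ∨ ¬x5) — ¬x5 is true.
  15. (x7 ∨ x5) — x7 is true.
  16. (¬x8 ∨ x1) — ¬x8 is true.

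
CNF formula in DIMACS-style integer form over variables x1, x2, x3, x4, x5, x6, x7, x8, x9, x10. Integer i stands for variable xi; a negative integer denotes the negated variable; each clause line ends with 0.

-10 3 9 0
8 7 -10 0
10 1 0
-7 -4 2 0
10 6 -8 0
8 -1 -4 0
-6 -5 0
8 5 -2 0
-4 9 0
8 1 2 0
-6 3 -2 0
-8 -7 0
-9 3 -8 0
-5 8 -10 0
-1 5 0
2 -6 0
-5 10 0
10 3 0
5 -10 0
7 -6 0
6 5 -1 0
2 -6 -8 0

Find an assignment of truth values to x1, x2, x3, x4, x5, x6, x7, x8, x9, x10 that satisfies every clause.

x1=F, x2=F, x3=T, x4=F, x5=T, x6=F, x7=F, x8=T, x9=T, x10=T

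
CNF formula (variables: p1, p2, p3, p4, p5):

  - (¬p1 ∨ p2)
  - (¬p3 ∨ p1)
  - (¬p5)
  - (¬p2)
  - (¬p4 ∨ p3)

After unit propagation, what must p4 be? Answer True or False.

(¬p5) stands alone — p5 = False.
(¬p2) stands alone — p2 = False.
(¬p1 ∨ p2): since p2 = False, the clause reduces to (¬p1). p1 = False.
From (¬p3 ∨ p1) and p1 = False: p3 = False.
(¬p4 ∨ p3) with p3 = False leaves only ¬p4, so p4 = False.

False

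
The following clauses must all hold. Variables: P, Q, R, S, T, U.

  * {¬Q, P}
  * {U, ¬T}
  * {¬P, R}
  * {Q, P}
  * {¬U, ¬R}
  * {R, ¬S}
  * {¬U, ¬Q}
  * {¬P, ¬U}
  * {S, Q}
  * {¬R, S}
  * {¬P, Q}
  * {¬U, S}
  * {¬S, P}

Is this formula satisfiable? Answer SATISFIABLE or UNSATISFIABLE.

SATISFIABLE

T occurs only negated in the remaining clauses — set T = False.
Branch on P: take P = True.
  then R is forced to True.
  then U is forced to False.
  then S is forced to True.
  then Q is forced to True.
So P=True, Q=True, R=True, S=True, T=False, U=False is a satisfying assignment.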